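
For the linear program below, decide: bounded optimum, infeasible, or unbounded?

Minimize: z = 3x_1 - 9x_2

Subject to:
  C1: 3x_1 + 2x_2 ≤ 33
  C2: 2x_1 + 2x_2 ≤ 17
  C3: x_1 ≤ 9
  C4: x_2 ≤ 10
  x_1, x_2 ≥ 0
The point (0, 8.5) satisfies every constraint, so the LP is feasible; the constraints give x_1 ≤ 9 and x_2 ≤ 10, which with x_1, x_2 ≥ 0 keep the feasible region inside a bounded box. A feasible, bounded LP attains a finite optimum at a vertex.

The LP has an optimal solution: (0, 8.5) with z = -76.5.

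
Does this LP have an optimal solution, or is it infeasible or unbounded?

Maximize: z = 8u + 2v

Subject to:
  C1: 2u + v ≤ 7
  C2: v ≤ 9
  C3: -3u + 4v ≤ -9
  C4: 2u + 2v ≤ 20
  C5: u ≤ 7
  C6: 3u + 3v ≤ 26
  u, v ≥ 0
The point (3.5, 0) satisfies every constraint, so the LP is feasible; the constraints give u ≤ 7 and v ≤ 9, which with u, v ≥ 0 keep the feasible region inside a bounded box. A feasible, bounded LP attains a finite optimum at a vertex.

Evaluating z = 8u + 2v at each vertex:
  (3, 0): z = 24
  (3.5, 0): z = 28
  (3.364, 0.2727): z = 27.45

Feasible with finite optimum z* = 28 at (3.5, 0).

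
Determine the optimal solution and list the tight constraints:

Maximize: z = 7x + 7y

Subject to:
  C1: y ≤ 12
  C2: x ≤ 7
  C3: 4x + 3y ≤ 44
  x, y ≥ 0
Optimal: x = 2, y = 12
Slack at optimum:
  C1: slack = 0 (binding)
  C2: slack = 5
  C3: slack = 0 (binding)
  x ≥ 0: x = 2
  y ≥ 0: y = 12
Binding constraints: C1, C3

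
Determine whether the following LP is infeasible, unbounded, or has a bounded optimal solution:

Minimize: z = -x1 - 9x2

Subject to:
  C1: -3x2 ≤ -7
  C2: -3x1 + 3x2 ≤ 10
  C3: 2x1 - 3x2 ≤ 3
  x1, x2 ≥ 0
Feasible point: (0, 3) satisfies every constraint, so the LP is feasible.
Direction d = (1, 1): for each constraint row a, a·d ≤ 0 —
  (0)(1) + (-3)(1) = -3 ≤ 0
  (-3)(1) + (3)(1) = 0 ≤ 0
  (2)(1) + (-3)(1) = -1 ≤ 0
and d ≥ 0, so (0, 3) + t·d stays feasible for every t ≥ 0. Along this ray z = -x1 - 9x2 changes by -10 per unit t, so z → −∞.

Unbounded — the objective can decrease without bound over the feasible region.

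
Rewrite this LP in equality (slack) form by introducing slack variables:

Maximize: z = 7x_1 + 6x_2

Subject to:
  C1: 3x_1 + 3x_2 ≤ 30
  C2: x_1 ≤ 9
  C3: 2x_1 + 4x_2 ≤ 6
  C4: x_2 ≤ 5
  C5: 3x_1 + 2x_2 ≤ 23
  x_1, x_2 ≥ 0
max z = 7x_1 + 6x_2

s.t.
  3x_1 + 3x_2 + s1 = 30
  x_1 + s2 = 9
  2x_1 + 4x_2 + s3 = 6
  x_2 + s4 = 5
  3x_1 + 2x_2 + s5 = 23
  x_1, x_2, s1, s2, s3, s4, s5 ≥ 0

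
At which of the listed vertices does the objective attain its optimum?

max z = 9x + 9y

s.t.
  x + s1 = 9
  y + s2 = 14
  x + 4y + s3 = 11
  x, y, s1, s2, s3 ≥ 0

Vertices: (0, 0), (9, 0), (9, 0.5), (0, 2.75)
Evaluating z = 9x + 9y at each vertex:
  (0, 0): z = 0
  (9, 0): z = 81
  (9, 0.5): z = 85.5
  (0, 2.75): z = 24.75

The largest value is z = 85.5, attained at (9, 0.5).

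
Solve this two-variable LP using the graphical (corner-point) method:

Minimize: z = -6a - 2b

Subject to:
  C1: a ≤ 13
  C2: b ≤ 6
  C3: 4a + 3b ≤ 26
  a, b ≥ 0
Each vertex is the intersection of two constraint boundaries that also satisfies all remaining constraints:
  a = 0 and b = 0 → (0, 0)
  4a + 3b = 26 and b = 0 → (6.5, 0)
  b = 6 and 4a + 3b = 26 → (2, 6)
  b = 6 and a = 0 → (0, 6)

Evaluating z = -6a - 2b at each vertex:
  (0, 0): z = 0
  (6.5, 0): z = -39
  (2, 6): z = -24
  (0, 6): z = -12

The minimum is at (6.5, 0) with z = -39.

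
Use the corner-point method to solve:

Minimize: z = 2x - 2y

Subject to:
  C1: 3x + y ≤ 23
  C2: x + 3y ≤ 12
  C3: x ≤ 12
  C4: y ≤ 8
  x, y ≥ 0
x = 0, y = 4, z = -8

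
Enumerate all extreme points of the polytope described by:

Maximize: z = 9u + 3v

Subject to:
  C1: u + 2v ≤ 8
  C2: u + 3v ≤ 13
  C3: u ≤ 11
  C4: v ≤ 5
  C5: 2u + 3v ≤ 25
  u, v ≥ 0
Each vertex is the intersection of two constraint boundaries that also satisfies all remaining constraints:
  u = 0 and v = 0 → (0, 0)
  u + 2v = 8 and v = 0 → (8, 0)
  u + 2v = 8 and u = 0 → (0, 4)

Vertices: (0, 0), (8, 0), (0, 4)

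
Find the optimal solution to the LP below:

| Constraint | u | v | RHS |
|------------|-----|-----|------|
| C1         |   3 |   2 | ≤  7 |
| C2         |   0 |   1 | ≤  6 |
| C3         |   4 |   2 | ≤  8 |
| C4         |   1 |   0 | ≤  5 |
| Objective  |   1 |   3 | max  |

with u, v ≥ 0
u = 0, v = 3.5, z = 10.5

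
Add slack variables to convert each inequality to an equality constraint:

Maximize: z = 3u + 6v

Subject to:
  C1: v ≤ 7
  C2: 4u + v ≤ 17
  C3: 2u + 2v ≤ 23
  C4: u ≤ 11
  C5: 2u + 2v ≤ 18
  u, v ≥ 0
max z = 3u + 6v

s.t.
  v + s1 = 7
  4u + v + s2 = 17
  2u + 2v + s3 = 23
  u + s4 = 11
  2u + 2v + s5 = 18
  u, v, s1, s2, s3, s4, s5 ≥ 0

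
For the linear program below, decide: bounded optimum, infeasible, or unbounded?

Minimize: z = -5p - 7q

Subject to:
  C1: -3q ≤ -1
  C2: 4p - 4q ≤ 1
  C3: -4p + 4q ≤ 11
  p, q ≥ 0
Feasible point: (0, 1) satisfies every constraint, so the LP is feasible.
Direction d = (1, 1): for each constraint row a, a·d ≤ 0 —
  (0)(1) + (-3)(1) = -3 ≤ 0
  (4)(1) + (-4)(1) = 0 ≤ 0
  (-4)(1) + (4)(1) = 0 ≤ 0
and d ≥ 0, so (0, 1) + t·d stays feasible for every t ≥ 0. Along this ray z = -5p - 7q changes by -12 per unit t, so z → −∞.

Unbounded: there is a feasible ray along which z → −∞.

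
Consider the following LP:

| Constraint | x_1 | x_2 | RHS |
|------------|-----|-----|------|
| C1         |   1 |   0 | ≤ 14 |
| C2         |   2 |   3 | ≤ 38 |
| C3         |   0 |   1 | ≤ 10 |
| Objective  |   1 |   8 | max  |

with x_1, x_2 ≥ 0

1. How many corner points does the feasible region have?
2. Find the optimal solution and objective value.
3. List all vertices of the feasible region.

1. 5
2. x_1 = 4, x_2 = 10, z = 84
3. (0, 0), (14, 0), (14, 3.333), (4, 10), (0, 10)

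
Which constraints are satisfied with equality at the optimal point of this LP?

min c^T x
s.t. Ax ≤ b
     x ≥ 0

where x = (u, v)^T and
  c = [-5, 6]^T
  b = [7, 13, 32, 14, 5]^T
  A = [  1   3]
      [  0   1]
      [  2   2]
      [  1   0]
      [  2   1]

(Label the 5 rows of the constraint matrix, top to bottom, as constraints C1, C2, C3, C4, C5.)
Optimal: u = 2.5, v = 0
Binding: C5, v ≥ 0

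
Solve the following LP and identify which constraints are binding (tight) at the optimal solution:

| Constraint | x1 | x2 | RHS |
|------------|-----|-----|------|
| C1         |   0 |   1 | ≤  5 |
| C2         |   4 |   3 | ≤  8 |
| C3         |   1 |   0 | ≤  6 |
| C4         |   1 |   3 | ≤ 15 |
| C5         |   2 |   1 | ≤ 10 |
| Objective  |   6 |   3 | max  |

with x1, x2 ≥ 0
Optimal: x1 = 2, x2 = 0
Slack at optimum:
  C1: slack = 5
  C2: slack = 0 (binding)
  C3: slack = 4
  C4: slack = 13
  C5: slack = 6
  x1 ≥ 0: x1 = 2
  x2 ≥ 0: x2 = 0 (binding)
Binding constraints: C2, x2 ≥ 0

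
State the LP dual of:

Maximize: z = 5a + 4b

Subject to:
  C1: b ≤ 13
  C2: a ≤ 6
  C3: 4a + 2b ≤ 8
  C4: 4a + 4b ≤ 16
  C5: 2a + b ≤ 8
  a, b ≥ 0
Minimize: z = 13y1 + 6y2 + 8y3 + 16y4 + 8y5

Subject to:
  C1: -y2 - 4y3 - 4y4 - 2y5 ≤ -5
  C2: -y1 - 2y3 - 4y4 - y5 ≤ -4
  y1, y2, y3, y4, y5 ≥ 0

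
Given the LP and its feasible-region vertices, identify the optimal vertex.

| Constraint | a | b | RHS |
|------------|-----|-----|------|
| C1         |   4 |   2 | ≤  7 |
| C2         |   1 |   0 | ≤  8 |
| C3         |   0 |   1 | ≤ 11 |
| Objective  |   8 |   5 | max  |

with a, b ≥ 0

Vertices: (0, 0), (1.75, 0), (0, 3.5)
Evaluating z = 8a + 5b at each vertex:
  (0, 0): z = 0
  (1.75, 0): z = 14
  (0, 3.5): z = 17.5

The largest value is z = 17.5, attained at (0, 3.5).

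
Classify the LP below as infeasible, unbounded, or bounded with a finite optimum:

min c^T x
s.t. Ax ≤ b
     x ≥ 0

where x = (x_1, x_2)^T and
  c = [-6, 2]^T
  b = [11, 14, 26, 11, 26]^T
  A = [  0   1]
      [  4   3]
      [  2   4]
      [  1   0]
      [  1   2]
The point (3.5, 0) satisfies every constraint, so the LP is feasible; the constraints give x_1 ≤ 11 and x_2 ≤ 11, which with x_1, x_2 ≥ 0 keep the feasible region inside a bounded box. A feasible, bounded LP attains a finite optimum at a vertex.

Evaluating z = -6x_1 + 2x_2 at each vertex:
  (0, 0): z = 0
  (3.5, 0): z = -21
  (0, 4.667): z = 9.333

The LP has an optimal solution: (3.5, 0) with z = -21.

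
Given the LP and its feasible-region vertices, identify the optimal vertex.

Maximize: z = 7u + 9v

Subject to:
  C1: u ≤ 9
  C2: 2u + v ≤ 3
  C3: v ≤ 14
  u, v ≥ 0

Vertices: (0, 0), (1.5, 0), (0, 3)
Evaluating z = 7u + 9v at each vertex:
  (0, 0): z = 0
  (1.5, 0): z = 10.5
  (0, 3): z = 27

The largest value is z = 27, attained at (0, 3).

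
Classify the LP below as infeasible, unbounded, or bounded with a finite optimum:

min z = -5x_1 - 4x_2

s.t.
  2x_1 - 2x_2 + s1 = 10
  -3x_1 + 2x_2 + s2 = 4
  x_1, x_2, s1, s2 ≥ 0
Feasible point: (0, 0) satisfies every constraint, so the LP is feasible.
Direction d = (1, 1): for each constraint row a, a·d ≤ 0 —
  (2)(1) + (-2)(1) = 0 ≤ 0
  (-3)(1) + (2)(1) = -1 ≤ 0
and d ≥ 0, so (0, 0) + t·d stays feasible for every t ≥ 0. Along this ray z = -5x_1 - 4x_2 changes by -9 per unit t, so z → −∞.

The LP is unbounded; z can be made arbitrarily small.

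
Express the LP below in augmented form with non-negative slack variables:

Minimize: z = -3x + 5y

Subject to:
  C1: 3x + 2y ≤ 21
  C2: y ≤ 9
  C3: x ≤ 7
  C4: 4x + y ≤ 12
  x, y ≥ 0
min z = -3x + 5y

s.t.
  3x + 2y + s1 = 21
  y + s2 = 9
  x + s3 = 7
  4x + y + s4 = 12
  x, y, s1, s2, s3, s4 ≥ 0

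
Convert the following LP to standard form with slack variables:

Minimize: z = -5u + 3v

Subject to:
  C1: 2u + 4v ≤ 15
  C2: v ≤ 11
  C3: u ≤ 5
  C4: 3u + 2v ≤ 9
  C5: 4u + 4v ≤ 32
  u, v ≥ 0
min z = -5u + 3v

s.t.
  2u + 4v + s1 = 15
  v + s2 = 11
  u + s3 = 5
  3u + 2v + s4 = 9
  4u + 4v + s5 = 32
  u, v, s1, s2, s3, s4, s5 ≥ 0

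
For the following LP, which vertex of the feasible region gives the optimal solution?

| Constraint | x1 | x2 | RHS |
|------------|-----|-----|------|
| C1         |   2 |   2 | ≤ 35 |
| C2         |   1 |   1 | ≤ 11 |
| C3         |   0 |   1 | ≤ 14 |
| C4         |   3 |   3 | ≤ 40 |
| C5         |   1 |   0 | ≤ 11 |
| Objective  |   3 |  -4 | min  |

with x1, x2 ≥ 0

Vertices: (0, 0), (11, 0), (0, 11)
(0, 11) with z = -44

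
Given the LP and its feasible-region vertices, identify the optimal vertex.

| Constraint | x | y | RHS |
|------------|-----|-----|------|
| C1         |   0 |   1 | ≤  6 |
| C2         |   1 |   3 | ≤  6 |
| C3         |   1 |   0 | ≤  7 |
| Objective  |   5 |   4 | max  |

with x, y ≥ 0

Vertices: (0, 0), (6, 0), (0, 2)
Evaluating z = 5x + 4y at each vertex:
  (0, 0): z = 0
  (6, 0): z = 30
  (0, 2): z = 8

The largest value is z = 30, attained at (6, 0).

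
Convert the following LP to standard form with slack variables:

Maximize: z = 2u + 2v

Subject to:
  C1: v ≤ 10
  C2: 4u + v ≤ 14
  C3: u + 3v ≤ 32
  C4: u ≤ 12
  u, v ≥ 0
max z = 2u + 2v

s.t.
  v + s1 = 10
  4u + v + s2 = 14
  u + 3v + s3 = 32
  u + s4 = 12
  u, v, s1, s2, s3, s4 ≥ 0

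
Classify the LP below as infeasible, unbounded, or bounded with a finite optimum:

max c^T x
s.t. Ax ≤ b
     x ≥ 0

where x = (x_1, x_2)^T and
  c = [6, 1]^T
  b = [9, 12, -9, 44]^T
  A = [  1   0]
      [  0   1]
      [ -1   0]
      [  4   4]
The point (9, 2) satisfies every constraint, so the LP is feasible; the constraints give x_1 ≤ 9 and x_2 ≤ 12, which with x_1, x_2 ≥ 0 keep the feasible region inside a bounded box. A feasible, bounded LP attains a finite optimum at a vertex.

Evaluating z = 6x_1 + x_2 at each vertex:
  (9, 0): z = 54
  (9, 2): z = 56

Bounded optimum: z* = 56 at (9, 2).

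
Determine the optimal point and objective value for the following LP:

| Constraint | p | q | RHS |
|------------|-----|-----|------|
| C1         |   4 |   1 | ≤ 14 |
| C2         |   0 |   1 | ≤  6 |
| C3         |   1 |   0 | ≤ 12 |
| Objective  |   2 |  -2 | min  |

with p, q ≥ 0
Each vertex is the intersection of two constraint boundaries that also satisfies all remaining constraints:
  p = 0 and q = 0 → (0, 0)
  4p + q = 14 and q = 0 → (3.5, 0)
  4p + q = 14 and q = 6 → (2, 6)
  q = 6 and p = 0 → (0, 6)

Evaluating z = 2p - 2q at each vertex:
  (0, 0): z = 0
  (3.5, 0): z = 7
  (2, 6): z = -8
  (0, 6): z = -12

The minimum is at (0, 6) with z = -12.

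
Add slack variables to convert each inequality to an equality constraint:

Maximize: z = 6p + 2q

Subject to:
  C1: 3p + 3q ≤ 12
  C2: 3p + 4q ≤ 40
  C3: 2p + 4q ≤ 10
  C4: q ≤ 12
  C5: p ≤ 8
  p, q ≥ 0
max z = 6p + 2q

s.t.
  3p + 3q + s1 = 12
  3p + 4q + s2 = 40
  2p + 4q + s3 = 10
  q + s4 = 12
  p + s5 = 8
  p, q, s1, s2, s3, s4, s5 ≥ 0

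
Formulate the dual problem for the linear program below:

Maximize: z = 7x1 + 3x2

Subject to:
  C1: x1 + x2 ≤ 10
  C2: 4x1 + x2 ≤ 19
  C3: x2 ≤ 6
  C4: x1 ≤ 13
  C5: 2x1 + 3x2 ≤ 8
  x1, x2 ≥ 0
Minimize: z = 10y1 + 19y2 + 6y3 + 13y4 + 8y5

Subject to:
  C1: -y1 - 4y2 - y4 - 2y5 ≤ -7
  C2: -y1 - y2 - y3 - 3y5 ≤ -3
  y1, y2, y3, y4, y5 ≥ 0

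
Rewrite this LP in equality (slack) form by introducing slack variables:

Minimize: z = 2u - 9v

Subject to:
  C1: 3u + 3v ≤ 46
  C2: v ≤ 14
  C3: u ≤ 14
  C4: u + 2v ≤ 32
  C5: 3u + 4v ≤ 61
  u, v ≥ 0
min z = 2u - 9v

s.t.
  3u + 3v + s1 = 46
  v + s2 = 14
  u + s3 = 14
  u + 2v + s4 = 32
  3u + 4v + s5 = 61
  u, v, s1, s2, s3, s4, s5 ≥ 0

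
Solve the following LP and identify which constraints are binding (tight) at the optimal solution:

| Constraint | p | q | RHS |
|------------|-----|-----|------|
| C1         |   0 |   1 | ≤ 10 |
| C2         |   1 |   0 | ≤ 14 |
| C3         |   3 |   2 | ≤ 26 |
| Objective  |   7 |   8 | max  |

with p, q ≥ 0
Optimal: p = 2, q = 10
Slack at optimum:
  C1: slack = 0 (binding)
  C2: slack = 12
  C3: slack = 0 (binding)
  p ≥ 0: p = 2
  q ≥ 0: q = 10
Binding constraints: C1, C3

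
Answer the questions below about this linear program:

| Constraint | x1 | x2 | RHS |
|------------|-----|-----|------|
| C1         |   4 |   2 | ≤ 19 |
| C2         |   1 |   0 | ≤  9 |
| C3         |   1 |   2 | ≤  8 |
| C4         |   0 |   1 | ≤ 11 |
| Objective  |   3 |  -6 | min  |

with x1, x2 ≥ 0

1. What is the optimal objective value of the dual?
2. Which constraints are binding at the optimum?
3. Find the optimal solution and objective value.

1. -24 (by strong duality, equal to the primal optimum)
2. C3, x1 ≥ 0
3. x1 = 0, x2 = 4, z = -24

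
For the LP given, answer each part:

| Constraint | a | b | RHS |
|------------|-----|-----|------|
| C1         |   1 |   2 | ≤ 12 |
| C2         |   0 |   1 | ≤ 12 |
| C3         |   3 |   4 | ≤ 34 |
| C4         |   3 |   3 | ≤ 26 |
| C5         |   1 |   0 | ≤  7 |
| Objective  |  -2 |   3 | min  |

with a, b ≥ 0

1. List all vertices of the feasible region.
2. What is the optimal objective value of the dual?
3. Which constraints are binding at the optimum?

1. (0, 0), (7, 0), (7, 1.667), (5.333, 3.333), (0, 6)
2. -14 (by strong duality, equal to the primal optimum)
3. C5, b ≥ 0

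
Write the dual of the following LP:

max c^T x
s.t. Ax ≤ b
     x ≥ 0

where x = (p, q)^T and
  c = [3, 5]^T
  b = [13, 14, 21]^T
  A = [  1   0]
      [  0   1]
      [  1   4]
Minimize: z = 13y1 + 14y2 + 21y3

Subject to:
  C1: -y1 - y3 ≤ -3
  C2: -y2 - 4y3 ≤ -5
  y1, y2, y3 ≥ 0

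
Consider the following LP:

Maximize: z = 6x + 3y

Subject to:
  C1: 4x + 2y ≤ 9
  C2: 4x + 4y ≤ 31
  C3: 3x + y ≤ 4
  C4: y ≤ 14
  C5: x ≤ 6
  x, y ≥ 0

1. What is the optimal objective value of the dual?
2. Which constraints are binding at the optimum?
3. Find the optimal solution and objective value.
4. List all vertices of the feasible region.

1. 12 (by strong duality, equal to the primal optimum)
2. C3, x ≥ 0
3. x = 0, y = 4, z = 12
4. (0, 0), (1.333, 0), (0, 4)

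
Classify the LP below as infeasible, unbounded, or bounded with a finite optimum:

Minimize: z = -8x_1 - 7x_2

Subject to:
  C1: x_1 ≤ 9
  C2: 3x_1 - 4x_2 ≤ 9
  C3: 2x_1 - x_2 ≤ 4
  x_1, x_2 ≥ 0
Feasible point: (0, 0) satisfies every constraint, so the LP is feasible.
Direction d = (0, 1): for each constraint row a, a·d ≤ 0 —
  (1)(0) + (0)(1) = 0 ≤ 0
  (3)(0) + (-4)(1) = -4 ≤ 0
  (2)(0) + (-1)(1) = -1 ≤ 0
and d ≥ 0, so (0, 0) + t·d stays feasible for every t ≥ 0. Along this ray z = -8x_1 - 7x_2 changes by -7 per unit t, so z → −∞.

Unbounded — the objective can decrease without bound over the feasible region.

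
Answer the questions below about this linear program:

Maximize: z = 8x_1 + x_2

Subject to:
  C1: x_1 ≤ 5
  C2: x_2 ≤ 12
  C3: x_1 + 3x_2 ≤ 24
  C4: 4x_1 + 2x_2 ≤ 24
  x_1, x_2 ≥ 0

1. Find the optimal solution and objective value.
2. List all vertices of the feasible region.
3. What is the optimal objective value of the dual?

1. x_1 = 5, x_2 = 2, z = 42
2. (0, 0), (5, 0), (5, 2), (2.4, 7.2), (0, 8)
3. 42 (by strong duality, equal to the primal optimum)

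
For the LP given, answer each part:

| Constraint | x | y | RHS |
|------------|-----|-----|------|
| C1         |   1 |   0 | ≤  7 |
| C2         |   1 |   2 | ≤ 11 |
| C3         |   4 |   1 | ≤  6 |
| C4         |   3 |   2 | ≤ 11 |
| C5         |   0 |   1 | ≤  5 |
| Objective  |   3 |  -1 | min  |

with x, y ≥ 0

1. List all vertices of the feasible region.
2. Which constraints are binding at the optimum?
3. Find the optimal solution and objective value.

1. (0, 0), (1.5, 0), (0.25, 5), (0, 5)
2. C5, x ≥ 0
3. x = 0, y = 5, z = -5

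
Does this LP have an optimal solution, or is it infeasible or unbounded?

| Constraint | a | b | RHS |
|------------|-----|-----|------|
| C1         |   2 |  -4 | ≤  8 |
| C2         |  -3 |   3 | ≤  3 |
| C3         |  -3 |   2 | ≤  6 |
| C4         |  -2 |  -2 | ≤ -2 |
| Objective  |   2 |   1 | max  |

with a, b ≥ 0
Feasible point: (0, 1) satisfies every constraint, so the LP is feasible.
Direction d = (1, 1): for each constraint row a, a·d ≤ 0 —
  (2)(1) + (-4)(1) = -2 ≤ 0
  (-3)(1) + (3)(1) = 0 ≤ 0
  (-3)(1) + (2)(1) = -1 ≤ 0
  (-2)(1) + (-2)(1) = -4 ≤ 0
and d ≥ 0, so (0, 1) + t·d stays feasible for every t ≥ 0. Along this ray z = 2a + b changes by 3 per unit t, so z → +∞.

Unbounded: there is a feasible ray along which z → +∞.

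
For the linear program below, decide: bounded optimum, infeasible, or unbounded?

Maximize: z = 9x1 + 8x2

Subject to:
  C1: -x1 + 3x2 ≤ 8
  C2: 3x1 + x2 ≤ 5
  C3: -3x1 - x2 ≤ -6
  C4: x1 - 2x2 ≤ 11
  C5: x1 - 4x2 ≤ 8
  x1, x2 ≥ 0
C2 requires 3x1 + x2 ≤ 5, while C3 (-3x1 - x2 ≤ -6) is equivalent to 3x1 + x2 ≥ 6. Together they would need 6 ≤ 3x1 + x2 ≤ 5, which is impossible since 6 > 5. No point satisfies all constraints.

Infeasible: no point satisfies all constraints simultaneously.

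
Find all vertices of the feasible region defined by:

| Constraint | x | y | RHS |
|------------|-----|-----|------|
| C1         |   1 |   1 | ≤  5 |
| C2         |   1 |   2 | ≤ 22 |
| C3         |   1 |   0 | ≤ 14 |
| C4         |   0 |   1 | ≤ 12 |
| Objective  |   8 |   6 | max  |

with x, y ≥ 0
Each vertex is the intersection of two constraint boundaries that also satisfies all remaining constraints:
  x = 0 and y = 0 → (0, 0)
  x + y = 5 and y = 0 → (5, 0)
  x + y = 5 and x = 0 → (0, 5)

Vertices: (0, 0), (5, 0), (0, 5)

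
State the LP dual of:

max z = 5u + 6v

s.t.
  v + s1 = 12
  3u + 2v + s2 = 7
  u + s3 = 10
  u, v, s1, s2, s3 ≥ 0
Minimize: z = 12y1 + 7y2 + 10y3

Subject to:
  C1: -3y2 - y3 ≤ -5
  C2: -y1 - 2y2 ≤ -6
  y1, y2, y3 ≥ 0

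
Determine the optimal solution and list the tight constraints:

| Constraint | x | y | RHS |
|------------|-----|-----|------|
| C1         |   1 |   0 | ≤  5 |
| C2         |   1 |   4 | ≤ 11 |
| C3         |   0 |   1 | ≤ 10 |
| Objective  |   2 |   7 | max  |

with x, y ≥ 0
Optimal: x = 5, y = 1.5
Binding: C1, C2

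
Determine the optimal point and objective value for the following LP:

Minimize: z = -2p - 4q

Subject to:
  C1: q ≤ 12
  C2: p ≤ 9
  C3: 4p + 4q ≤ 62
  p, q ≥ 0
Each vertex is the intersection of two constraint boundaries that also satisfies all remaining constraints:
  p = 0 and q = 0 → (0, 0)
  p = 9 and q = 0 → (9, 0)
  p = 9 and 4p + 4q = 62 → (9, 6.5)
  q = 12 and 4p + 4q = 62 → (3.5, 12)
  q = 12 and p = 0 → (0, 12)

Evaluating z = -2p - 4q at each vertex:
  (0, 0): z = 0
  (9, 0): z = -18
  (9, 6.5): z = -44
  (3.5, 12): z = -55
  (0, 12): z = -48

The minimum is at (3.5, 12) with z = -55.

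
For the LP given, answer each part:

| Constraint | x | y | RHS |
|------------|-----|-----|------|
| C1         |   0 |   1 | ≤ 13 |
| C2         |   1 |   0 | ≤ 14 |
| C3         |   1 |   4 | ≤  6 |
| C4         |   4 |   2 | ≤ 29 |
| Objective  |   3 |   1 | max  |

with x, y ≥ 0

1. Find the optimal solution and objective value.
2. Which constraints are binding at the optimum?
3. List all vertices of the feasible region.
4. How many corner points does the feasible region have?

1. x = 6, y = 0, z = 18
2. C3, y ≥ 0
3. (0, 0), (6, 0), (0, 1.5)
4. 3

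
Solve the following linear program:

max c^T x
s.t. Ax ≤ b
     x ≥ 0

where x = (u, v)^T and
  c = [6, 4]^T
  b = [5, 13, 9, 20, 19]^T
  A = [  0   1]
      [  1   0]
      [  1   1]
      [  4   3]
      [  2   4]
Each vertex is the intersection of two constraint boundaries that also satisfies all remaining constraints:
  u = 0 and v = 0 → (0, 0)
  4u + 3v = 20 and v = 0 → (5, 0)
  4u + 3v = 20 and 2u + 4v = 19 → (2.3, 3.6)
  2u + 4v = 19 and u = 0 → (0, 4.75)

Evaluating z = 6u + 4v at each vertex:
  (0, 0): z = 0
  (5, 0): z = 30
  (2.3, 3.6): z = 28.2
  (0, 4.75): z = 19

The maximum is at (5, 0) with z = 30.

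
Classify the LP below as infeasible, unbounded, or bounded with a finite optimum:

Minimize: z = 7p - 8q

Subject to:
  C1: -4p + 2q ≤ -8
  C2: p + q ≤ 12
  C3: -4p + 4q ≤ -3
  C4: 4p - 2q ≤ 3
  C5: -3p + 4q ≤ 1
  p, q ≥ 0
C4 requires 4p - 2q ≤ 3, while C1 (-4p + 2q ≤ -8) is equivalent to 4p - 2q ≥ 8. Together they would need 8 ≤ 4p - 2q ≤ 3, which is impossible since 8 > 3. No point satisfies all constraints.

Infeasible: no point satisfies all constraints simultaneously.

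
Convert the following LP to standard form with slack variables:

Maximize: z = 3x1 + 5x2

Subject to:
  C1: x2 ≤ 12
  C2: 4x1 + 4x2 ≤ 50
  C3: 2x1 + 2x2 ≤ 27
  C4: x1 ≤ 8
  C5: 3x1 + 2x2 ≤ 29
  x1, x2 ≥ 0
max z = 3x1 + 5x2

s.t.
  x2 + s1 = 12
  4x1 + 4x2 + s2 = 50
  2x1 + 2x2 + s3 = 27
  x1 + s4 = 8
  3x1 + 2x2 + s5 = 29
  x1, x2, s1, s2, s3, s4, s5 ≥ 0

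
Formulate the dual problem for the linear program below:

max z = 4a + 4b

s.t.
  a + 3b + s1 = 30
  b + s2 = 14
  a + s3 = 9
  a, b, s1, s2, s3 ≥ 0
Minimize: z = 30y1 + 14y2 + 9y3

Subject to:
  C1: -y1 - y3 ≤ -4
  C2: -3y1 - y2 ≤ -4
  y1, y2, y3 ≥ 0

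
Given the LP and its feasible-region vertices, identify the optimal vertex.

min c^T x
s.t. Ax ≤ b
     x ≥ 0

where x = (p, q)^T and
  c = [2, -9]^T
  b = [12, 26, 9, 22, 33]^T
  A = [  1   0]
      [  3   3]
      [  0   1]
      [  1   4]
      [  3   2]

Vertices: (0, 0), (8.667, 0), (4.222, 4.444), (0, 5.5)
Evaluating z = 2p - 9q at each vertex:
  (0, 0): z = 0
  (8.667, 0): z = 17.33
  (4.222, 4.444): z = -31.56
  (0, 5.5): z = -49.5

The smallest value is z = -49.5, attained at (0, 5.5).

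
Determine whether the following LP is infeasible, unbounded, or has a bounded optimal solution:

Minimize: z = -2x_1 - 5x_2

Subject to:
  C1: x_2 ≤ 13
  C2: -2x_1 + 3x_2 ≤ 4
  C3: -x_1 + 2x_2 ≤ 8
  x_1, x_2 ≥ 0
Feasible point: (0, 0) satisfies every constraint, so the LP is feasible.
Direction d = (1, 0): for each constraint row a, a·d ≤ 0 —
  (0)(1) + (1)(0) = 0 ≤ 0
  (-2)(1) + (3)(0) = -2 ≤ 0
  (-1)(1) + (2)(0) = -1 ≤ 0
and d ≥ 0, so (0, 0) + t·d stays feasible for every t ≥ 0. Along this ray z = -2x_1 - 5x_2 changes by -2 per unit t, so z → −∞.

Unbounded: there is a feasible ray along which z → −∞.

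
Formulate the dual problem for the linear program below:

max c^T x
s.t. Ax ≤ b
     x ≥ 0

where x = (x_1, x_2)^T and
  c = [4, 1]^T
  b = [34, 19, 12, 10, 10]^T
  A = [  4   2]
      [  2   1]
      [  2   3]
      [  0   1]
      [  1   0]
Minimize: z = 34y1 + 19y2 + 12y3 + 10y4 + 10y5

Subject to:
  C1: -4y1 - 2y2 - 2y3 - y5 ≤ -4
  C2: -2y1 - y2 - 3y3 - y4 ≤ -1
  y1, y2, y3, y4, y5 ≥ 0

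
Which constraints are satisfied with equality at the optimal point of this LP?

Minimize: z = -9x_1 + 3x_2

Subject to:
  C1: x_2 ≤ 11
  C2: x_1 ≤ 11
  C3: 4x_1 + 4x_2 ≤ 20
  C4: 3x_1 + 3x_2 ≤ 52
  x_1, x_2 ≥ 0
Optimal: x_1 = 5, x_2 = 0
Slack at optimum:
  C1: slack = 11
  C2: slack = 6
  C3: slack = 0 (binding)
  C4: slack = 37
  x_1 ≥ 0: x_1 = 5
  x_2 ≥ 0: x_2 = 0 (binding)
Binding constraints: C3, x_2 ≥ 0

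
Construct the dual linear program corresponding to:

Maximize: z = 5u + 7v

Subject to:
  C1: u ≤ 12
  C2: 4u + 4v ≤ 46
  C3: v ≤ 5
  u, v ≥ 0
Minimize: z = 12y1 + 46y2 + 5y3

Subject to:
  C1: -y1 - 4y2 ≤ -5
  C2: -4y2 - y3 ≤ -7
  y1, y2, y3 ≥ 0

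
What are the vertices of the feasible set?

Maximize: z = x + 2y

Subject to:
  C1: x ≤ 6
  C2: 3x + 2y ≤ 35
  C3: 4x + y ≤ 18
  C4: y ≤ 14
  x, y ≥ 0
Each vertex is the intersection of two constraint boundaries that also satisfies all remaining constraints:
  x = 0 and y = 0 → (0, 0)
  4x + y = 18 and y = 0 → (4.5, 0)
  4x + y = 18 and y = 14 → (1, 14)
  y = 14 and x = 0 → (0, 14)

Vertices: (0, 0), (4.5, 0), (1, 14), (0, 14)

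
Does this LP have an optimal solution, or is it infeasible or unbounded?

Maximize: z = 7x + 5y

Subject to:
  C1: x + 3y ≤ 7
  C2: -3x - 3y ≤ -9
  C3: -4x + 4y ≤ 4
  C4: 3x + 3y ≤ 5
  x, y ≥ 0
C4 requires 3x + 3y ≤ 5, while C2 (-3x - 3y ≤ -9) is equivalent to 3x + 3y ≥ 9. Together they would need 9 ≤ 3x + 3y ≤ 5, which is impossible since 9 > 5. No point satisfies all constraints.

Infeasible: no point satisfies all constraints simultaneously.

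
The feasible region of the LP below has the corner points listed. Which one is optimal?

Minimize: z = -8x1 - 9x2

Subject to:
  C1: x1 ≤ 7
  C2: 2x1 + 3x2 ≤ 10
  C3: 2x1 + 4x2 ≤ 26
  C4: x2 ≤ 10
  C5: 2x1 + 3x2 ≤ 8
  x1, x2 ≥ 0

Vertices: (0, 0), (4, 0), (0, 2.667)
(4, 0) with z = -32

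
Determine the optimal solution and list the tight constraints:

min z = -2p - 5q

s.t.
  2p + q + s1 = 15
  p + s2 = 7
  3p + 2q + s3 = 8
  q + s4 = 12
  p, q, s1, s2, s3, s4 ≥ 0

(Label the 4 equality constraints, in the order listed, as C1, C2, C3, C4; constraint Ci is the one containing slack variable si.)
Optimal: p = 0, q = 4
Slack at optimum:
  C1: slack = 11
  C2: slack = 7
  C3: slack = 0 (binding)
  C4: slack = 8
  p ≥ 0: p = 0 (binding)
  q ≥ 0: q = 4
Binding constraints: C3, p ≥ 0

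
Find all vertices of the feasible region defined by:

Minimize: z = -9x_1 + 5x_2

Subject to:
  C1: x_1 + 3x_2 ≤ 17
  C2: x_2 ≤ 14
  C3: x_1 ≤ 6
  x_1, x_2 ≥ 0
Each vertex is the intersection of two constraint boundaries that also satisfies all remaining constraints:
  x_1 = 0 and x_2 = 0 → (0, 0)
  x_1 = 6 and x_2 = 0 → (6, 0)
  x_1 + 3x_2 = 17 and x_1 = 6 → (6, 3.667)
  x_1 + 3x_2 = 17 and x_1 = 0 → (0, 5.667)

Vertices: (0, 0), (6, 0), (6, 3.667), (0, 5.667)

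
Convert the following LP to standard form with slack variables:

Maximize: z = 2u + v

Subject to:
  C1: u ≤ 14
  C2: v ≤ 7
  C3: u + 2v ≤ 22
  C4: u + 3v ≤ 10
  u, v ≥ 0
max z = 2u + v

s.t.
  u + s1 = 14
  v + s2 = 7
  u + 2v + s3 = 22
  u + 3v + s4 = 10
  u, v, s1, s2, s3, s4 ≥ 0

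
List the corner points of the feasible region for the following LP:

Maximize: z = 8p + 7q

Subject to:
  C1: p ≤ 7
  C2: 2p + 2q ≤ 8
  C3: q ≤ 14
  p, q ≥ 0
Each vertex is the intersection of two constraint boundaries that also satisfies all remaining constraints:
  p = 0 and q = 0 → (0, 0)
  2p + 2q = 8 and q = 0 → (4, 0)
  2p + 2q = 8 and p = 0 → (0, 4)

Vertices: (0, 0), (4, 0), (0, 4)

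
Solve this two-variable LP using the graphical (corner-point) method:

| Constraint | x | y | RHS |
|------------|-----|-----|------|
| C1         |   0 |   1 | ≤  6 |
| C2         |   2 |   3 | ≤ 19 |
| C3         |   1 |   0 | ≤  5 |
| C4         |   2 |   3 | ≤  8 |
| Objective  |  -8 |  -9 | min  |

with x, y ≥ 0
Each vertex is the intersection of two constraint boundaries that also satisfies all remaining constraints:
  x = 0 and y = 0 → (0, 0)
  2x + 3y = 8 and y = 0 → (4, 0)
  2x + 3y = 8 and x = 0 → (0, 2.667)

Evaluating z = -8x - 9y at each vertex:
  (0, 0): z = 0
  (4, 0): z = -32
  (0, 2.667): z = -24

The minimum is at (4, 0) with z = -32.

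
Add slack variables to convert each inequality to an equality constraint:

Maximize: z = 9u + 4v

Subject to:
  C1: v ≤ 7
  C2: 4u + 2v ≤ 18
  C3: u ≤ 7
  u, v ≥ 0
max z = 9u + 4v

s.t.
  v + s1 = 7
  4u + 2v + s2 = 18
  u + s3 = 7
  u, v, s1, s2, s3 ≥ 0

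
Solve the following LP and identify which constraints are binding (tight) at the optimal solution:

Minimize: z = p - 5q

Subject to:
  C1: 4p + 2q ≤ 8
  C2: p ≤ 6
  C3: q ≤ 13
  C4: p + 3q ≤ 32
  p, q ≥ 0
Optimal: p = 0, q = 4
Binding: C1, p ≥ 0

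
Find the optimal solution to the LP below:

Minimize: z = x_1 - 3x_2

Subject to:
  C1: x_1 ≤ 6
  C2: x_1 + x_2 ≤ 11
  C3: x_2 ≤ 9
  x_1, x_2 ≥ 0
x_1 = 0, x_2 = 9, z = -27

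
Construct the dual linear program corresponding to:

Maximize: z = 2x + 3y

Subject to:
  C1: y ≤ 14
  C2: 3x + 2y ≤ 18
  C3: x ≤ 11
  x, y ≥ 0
Minimize: z = 14y1 + 18y2 + 11y3

Subject to:
  C1: -3y2 - y3 ≤ -2
  C2: -y1 - 2y2 ≤ -3
  y1, y2, y3 ≥ 0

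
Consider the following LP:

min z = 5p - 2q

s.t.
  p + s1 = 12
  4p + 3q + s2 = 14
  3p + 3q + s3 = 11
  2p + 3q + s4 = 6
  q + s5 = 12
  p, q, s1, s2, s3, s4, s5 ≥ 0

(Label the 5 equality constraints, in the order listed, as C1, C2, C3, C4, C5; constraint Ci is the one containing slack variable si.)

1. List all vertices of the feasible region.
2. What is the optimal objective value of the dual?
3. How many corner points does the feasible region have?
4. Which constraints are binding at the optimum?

1. (0, 0), (3, 0), (0, 2)
2. -4 (by strong duality, equal to the primal optimum)
3. 3
4. C4, p ≥ 0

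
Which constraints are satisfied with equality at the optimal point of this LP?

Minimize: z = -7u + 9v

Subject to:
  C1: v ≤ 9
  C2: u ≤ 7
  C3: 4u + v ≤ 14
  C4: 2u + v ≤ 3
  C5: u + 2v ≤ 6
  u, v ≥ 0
Optimal: u = 1.5, v = 0
Slack at optimum:
  C1: slack = 9
  C2: slack = 5.5
  C3: slack = 8
  C4: slack = 0 (binding)
  C5: slack = 4.5
  u ≥ 0: u = 1.5
  v ≥ 0: v = 0 (binding)
Binding constraints: C4, v ≥ 0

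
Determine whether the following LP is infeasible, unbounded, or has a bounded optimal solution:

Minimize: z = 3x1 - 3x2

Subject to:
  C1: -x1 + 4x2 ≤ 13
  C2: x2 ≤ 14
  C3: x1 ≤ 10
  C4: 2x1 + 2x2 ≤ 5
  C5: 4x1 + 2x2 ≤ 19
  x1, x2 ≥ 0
The point (0, 2.5) satisfies every constraint, so the LP is feasible; the constraints give x1 ≤ 10 and x2 ≤ 14, which with x1, x2 ≥ 0 keep the feasible region inside a bounded box. A feasible, bounded LP attains a finite optimum at a vertex.

Evaluating z = 3x1 - 3x2 at each vertex:
  (0, 0): z = 0
  (2.5, 0): z = 7.5
  (0, 2.5): z = -7.5

Feasible with finite optimum z* = -7.5 at (0, 2.5).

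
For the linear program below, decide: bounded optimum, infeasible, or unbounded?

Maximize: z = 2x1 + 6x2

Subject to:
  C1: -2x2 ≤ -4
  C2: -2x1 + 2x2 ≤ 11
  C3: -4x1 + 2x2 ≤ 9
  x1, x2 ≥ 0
Feasible point: (0, 2) satisfies every constraint, so the LP is feasible.
Direction d = (1, 0): for each constraint row a, a·d ≤ 0 —
  (0)(1) + (-2)(0) = 0 ≤ 0
  (-2)(1) + (2)(0) = -2 ≤ 0
  (-4)(1) + (2)(0) = -4 ≤ 0
and d ≥ 0, so (0, 2) + t·d stays feasible for every t ≥ 0. Along this ray z = 2x1 + 6x2 changes by 2 per unit t, so z → +∞.

Unbounded: there is a feasible ray along which z → +∞.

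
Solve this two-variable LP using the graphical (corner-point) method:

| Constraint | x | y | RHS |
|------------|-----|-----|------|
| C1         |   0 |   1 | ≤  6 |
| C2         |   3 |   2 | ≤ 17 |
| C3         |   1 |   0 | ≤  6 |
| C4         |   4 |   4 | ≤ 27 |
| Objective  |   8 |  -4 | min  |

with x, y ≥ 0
Each vertex is the intersection of two constraint boundaries that also satisfies all remaining constraints:
  x = 0 and y = 0 → (0, 0)
  3x + 2y = 17 and y = 0 → (5.667, 0)
  3x + 2y = 17 and 4x + 4y = 27 → (3.5, 3.25)
  y = 6 and 4x + 4y = 27 → (0.75, 6)
  y = 6 and x = 0 → (0, 6)

Evaluating z = 8x - 4y at each vertex:
  (0, 0): z = 0
  (5.667, 0): z = 45.33
  (3.5, 3.25): z = 15
  (0.75, 6): z = -18
  (0, 6): z = -24

The minimum is at (0, 6) with z = -24.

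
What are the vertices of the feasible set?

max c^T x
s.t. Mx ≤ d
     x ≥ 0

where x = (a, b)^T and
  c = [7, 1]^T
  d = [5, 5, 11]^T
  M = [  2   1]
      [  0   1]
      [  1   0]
Each vertex is the intersection of two constraint boundaries that also satisfies all remaining constraints:
  a = 0 and b = 0 → (0, 0)
  2a + b = 5 and b = 0 → (2.5, 0)
  2a + b = 5 and b = 5 → (0, 5)

Vertices: (0, 0), (2.5, 0), (0, 5)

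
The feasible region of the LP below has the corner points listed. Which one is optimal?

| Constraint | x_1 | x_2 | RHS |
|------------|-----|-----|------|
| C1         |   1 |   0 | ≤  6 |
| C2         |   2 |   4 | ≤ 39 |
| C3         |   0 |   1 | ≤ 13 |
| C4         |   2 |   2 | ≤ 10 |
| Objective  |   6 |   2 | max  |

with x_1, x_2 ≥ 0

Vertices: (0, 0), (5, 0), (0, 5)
Evaluating z = 6x_1 + 2x_2 at each vertex:
  (0, 0): z = 0
  (5, 0): z = 30
  (0, 5): z = 10

The largest value is z = 30, attained at (5, 0).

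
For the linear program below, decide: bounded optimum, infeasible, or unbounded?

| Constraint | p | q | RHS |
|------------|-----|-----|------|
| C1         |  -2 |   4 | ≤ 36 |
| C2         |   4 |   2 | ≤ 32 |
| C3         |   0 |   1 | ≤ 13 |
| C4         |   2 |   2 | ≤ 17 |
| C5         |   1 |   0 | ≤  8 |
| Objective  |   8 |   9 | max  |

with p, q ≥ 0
The point (0, 8.5) satisfies every constraint, so the LP is feasible; the constraints give p ≤ 8 and q ≤ 13, which with p, q ≥ 0 keep the feasible region inside a bounded box. A feasible, bounded LP attains a finite optimum at a vertex.

Feasible with finite optimum z* = 76.5 at (0, 8.5).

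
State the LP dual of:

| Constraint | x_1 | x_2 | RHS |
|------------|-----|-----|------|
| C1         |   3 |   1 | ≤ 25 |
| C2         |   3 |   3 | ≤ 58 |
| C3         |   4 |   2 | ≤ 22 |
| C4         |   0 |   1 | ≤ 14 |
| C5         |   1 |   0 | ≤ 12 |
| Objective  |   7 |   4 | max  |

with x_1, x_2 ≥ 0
Minimize: z = 25y1 + 58y2 + 22y3 + 14y4 + 12y5

Subject to:
  C1: -3y1 - 3y2 - 4y3 - y5 ≤ -7
  C2: -y1 - 3y2 - 2y3 - y4 ≤ -4
  y1, y2, y3, y4, y5 ≥ 0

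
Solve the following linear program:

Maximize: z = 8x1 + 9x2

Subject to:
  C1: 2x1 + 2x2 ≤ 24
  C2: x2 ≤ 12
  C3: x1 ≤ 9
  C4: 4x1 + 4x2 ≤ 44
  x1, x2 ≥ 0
x1 = 0, x2 = 11, z = 99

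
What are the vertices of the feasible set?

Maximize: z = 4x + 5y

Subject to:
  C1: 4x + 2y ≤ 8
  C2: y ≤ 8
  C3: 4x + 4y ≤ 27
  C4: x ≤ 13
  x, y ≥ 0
Each vertex is the intersection of two constraint boundaries that also satisfies all remaining constraints:
  x = 0 and y = 0 → (0, 0)
  4x + 2y = 8 and y = 0 → (2, 0)
  4x + 2y = 8 and x = 0 → (0, 4)

Vertices: (0, 0), (2, 0), (0, 4)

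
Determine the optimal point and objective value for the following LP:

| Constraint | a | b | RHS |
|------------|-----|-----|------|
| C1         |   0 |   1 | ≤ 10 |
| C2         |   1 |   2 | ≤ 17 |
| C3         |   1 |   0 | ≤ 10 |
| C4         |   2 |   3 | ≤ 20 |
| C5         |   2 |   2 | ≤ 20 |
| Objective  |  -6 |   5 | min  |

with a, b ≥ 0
a = 10, b = 0, z = -60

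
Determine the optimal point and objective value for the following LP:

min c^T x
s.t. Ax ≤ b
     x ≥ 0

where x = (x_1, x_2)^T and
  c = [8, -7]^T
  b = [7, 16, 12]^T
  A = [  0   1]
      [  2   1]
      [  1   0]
x_1 = 0, x_2 = 7, z = -49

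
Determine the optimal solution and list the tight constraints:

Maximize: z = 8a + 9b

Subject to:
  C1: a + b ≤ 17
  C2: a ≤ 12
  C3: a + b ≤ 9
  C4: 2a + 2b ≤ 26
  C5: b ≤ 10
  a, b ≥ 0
Optimal: a = 0, b = 9
Slack at optimum:
  C1: slack = 8
  C2: slack = 12
  C3: slack = 0 (binding)
  C4: slack = 8
  C5: slack = 1
  a ≥ 0: a = 0 (binding)
  b ≥ 0: b = 9
Binding constraints: C3, a ≥ 0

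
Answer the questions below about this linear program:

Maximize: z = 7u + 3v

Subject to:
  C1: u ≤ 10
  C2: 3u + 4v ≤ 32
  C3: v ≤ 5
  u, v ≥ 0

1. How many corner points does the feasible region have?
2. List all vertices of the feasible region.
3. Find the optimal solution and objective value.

1. 5
2. (0, 0), (10, 0), (10, 0.5), (4, 5), (0, 5)
3. u = 10, v = 0.5, z = 71.5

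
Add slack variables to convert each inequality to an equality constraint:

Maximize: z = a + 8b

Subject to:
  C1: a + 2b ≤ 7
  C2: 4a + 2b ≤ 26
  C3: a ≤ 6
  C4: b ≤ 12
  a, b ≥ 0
max z = a + 8b

s.t.
  a + 2b + s1 = 7
  4a + 2b + s2 = 26
  a + s3 = 6
  b + s4 = 12
  a, b, s1, s2, s3, s4 ≥ 0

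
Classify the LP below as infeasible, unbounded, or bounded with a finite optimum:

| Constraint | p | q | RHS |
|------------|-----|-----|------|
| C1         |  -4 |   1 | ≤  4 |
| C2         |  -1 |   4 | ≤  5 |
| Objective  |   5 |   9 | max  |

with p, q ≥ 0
Feasible point: (0, 0) satisfies every constraint, so the LP is feasible.
Direction d = (1, 0): for each constraint row a, a·d ≤ 0 —
  (-4)(1) + (1)(0) = -4 ≤ 0
  (-1)(1) + (4)(0) = -1 ≤ 0
and d ≥ 0, so (0, 0) + t·d stays feasible for every t ≥ 0. Along this ray z = 5p + 9q changes by 5 per unit t, so z → +∞.

Unbounded — the objective can increase without bound over the feasible region.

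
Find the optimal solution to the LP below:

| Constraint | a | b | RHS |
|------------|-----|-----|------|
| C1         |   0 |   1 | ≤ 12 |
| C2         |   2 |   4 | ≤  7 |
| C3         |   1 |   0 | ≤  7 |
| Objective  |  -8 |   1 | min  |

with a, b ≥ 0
Each vertex is the intersection of two constraint boundaries that also satisfies all remaining constraints:
  a = 0 and b = 0 → (0, 0)
  2a + 4b = 7 and b = 0 → (3.5, 0)
  2a + 4b = 7 and a = 0 → (0, 1.75)

Evaluating z = -8a + b at each vertex:
  (0, 0): z = 0
  (3.5, 0): z = -28
  (0, 1.75): z = 1.75

The minimum is at (3.5, 0) with z = -28.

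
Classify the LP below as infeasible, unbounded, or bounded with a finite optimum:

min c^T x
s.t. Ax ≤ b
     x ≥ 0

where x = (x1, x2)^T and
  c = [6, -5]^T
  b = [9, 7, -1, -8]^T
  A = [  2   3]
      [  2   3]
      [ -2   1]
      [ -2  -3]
One constraint requires 2x1 + 3x2 ≤ 7, while the constraint -2x1 - 3x2 ≤ -8 is equivalent to 2x1 + 3x2 ≥ 8. Together they would need 8 ≤ 2x1 + 3x2 ≤ 7, which is impossible since 8 > 7. No point satisfies all constraints.

Infeasible — the constraint set is empty.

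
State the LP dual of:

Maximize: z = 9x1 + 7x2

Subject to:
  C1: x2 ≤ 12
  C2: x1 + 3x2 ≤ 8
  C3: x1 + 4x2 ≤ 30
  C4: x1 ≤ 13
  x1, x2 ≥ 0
Minimize: z = 12y1 + 8y2 + 30y3 + 13y4

Subject to:
  C1: -y2 - y3 - y4 ≤ -9
  C2: -y1 - 3y2 - 4y3 ≤ -7
  y1, y2, y3, y4 ≥ 0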